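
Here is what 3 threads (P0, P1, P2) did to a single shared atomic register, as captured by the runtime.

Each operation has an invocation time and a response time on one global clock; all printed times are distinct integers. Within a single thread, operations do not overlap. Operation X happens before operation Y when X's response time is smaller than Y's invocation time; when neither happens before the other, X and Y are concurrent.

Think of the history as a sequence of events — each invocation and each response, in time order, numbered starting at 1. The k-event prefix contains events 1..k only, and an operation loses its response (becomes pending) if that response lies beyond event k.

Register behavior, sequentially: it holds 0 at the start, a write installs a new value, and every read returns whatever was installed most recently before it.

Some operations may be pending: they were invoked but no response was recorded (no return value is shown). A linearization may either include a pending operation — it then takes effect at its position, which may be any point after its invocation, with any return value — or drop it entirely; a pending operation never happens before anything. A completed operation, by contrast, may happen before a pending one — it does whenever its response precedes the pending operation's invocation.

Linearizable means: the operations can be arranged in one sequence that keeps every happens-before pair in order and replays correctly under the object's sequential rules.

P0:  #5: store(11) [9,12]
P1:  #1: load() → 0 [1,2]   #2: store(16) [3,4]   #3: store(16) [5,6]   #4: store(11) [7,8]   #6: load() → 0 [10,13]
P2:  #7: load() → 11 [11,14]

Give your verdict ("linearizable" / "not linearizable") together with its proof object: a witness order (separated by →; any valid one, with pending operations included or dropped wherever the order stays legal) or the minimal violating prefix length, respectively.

not linearizable — minimal violating prefix: 13 events

already the first 13 events (up to #6's response at time 13) admit no linearization; the first 12 still do
6 completed operations, 2 real-time-consistent orders — every atomic register replay fails
no escape via the 1 pending operation (#7): every completion choice fails
take #1, #2, #3, #4, #5, #6 (pending dropped): step 6 already fails, because #6 load() → 0 cannot occur there
take #1, #2, #3, #4, #6, #5 (pending dropped): step 5 already fails, because #6 load() → 0 cannot occur there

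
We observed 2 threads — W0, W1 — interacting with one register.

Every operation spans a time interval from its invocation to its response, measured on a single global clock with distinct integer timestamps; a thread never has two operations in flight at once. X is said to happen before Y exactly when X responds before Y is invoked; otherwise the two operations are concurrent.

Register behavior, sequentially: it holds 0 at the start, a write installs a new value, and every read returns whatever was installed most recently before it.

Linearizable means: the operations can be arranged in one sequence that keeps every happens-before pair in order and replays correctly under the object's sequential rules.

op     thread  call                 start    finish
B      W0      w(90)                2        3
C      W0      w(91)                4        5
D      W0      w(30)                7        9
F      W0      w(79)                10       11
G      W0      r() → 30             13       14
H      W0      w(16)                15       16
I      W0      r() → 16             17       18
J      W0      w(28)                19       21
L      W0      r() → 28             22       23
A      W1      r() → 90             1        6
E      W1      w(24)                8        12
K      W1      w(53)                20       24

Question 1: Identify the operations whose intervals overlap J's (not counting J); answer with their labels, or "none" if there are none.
K

J spans [19,21]; an op avoiding the whole window 19..21 is ordered, any other is concurrent
A [1,6]: before
B [2,3]: before
C [4,5]: before
D [7,9]: before
E [8,12]: before
F [10,11]: before
G [13,14]: before
H [15,16]: before
I [17,18]: before
K [20,24]: concurrent
L [22,23]: after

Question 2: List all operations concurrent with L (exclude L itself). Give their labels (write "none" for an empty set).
K

L spans [22,23]: anything still running between times 22 and 23 counts as concurrent
A [1,6]: before
B [2,3]: before
C [4,5]: before
D [7,9]: before
E [8,12]: before
F [10,11]: before
G [13,14]: before
H [15,16]: before
I [17,18]: before
J [19,21]: before
K [20,24]: concurrent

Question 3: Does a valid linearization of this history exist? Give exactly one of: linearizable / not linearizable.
not linearizable

through event 13 a valid linearization exists; event 14 (G responding at time 14) ends that
the 7 completed operations admit 9 real-time orders; each fails the register replay
sample order A, B, C, D, E, F, G stalls at step 1 — A r() → 90 has no legal effect
sample order A, B, C, D, F, E, G stalls at step 1 — A r() → 90 has no legal effect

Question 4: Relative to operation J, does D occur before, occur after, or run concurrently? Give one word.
before

D spans [7,9], J spans [19,21]
resp(D)=9 < inv(J)=19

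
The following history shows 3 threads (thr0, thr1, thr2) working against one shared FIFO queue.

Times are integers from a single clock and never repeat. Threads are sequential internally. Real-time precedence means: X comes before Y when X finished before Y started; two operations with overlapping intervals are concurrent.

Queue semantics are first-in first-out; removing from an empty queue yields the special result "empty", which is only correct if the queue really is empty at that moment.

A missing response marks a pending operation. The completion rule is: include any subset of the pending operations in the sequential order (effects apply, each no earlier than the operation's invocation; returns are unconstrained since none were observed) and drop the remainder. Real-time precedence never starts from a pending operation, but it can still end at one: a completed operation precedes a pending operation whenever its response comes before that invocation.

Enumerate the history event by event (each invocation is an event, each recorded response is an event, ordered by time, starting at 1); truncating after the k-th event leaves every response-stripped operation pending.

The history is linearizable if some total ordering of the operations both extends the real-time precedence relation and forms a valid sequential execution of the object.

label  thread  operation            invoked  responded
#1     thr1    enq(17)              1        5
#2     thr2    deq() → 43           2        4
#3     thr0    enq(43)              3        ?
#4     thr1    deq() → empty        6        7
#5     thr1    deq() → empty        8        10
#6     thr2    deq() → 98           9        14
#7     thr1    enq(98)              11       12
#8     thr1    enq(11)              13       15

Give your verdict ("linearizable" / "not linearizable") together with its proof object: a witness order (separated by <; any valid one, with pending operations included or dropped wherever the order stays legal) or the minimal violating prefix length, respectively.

cut after 6 events: linearizable; cut after 7 events (#4 responds, time 7): not linearizable
no legal order exists: 2 real-time-consistent candidates over 3 completed FIFO queue operations, all rejected
completion choices over the 1 pending operation (#3) were checked; none helps
sample order #1, #2, #4 (pending dropped) stalls at step 2 — #2 deq() → 43 has no legal effect
sample order #2, #1, #4 (pending dropped) stalls at step 1 — #2 deq() → 43 has no legal effect

not linearizable — minimal violating prefix: 7 events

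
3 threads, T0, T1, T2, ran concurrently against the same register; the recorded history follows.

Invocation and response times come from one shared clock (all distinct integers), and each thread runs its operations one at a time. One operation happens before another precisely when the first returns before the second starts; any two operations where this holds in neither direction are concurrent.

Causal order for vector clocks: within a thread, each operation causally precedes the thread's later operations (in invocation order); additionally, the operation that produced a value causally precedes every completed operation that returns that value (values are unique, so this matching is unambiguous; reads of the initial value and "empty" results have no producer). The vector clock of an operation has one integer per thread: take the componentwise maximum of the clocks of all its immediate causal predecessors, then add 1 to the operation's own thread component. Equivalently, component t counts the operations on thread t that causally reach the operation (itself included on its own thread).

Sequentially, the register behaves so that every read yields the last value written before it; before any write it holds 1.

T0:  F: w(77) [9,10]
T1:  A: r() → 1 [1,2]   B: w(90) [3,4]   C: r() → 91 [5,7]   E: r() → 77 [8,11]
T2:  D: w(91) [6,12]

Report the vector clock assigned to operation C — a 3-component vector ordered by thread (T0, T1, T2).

no predecessors for D (invoked 6): T2 increments from zero → (0, 0, 1)
no predecessors for A (invoked 1): T1 increments from zero → (0, 1, 0)
no predecessors for F (invoked 9): T0 increments from zero → (1, 0, 0)
B, invoked 3, takes VC(A)=(0, 1, 0) under max, adds 1 for T1 → (0, 2, 0)
C, invoked 5, takes VC(B)=(0, 2, 0), VC(D)=(0, 0, 1) under max, adds 1 for T1 → (0, 3, 1)
E, invoked 8, takes VC(C)=(0, 3, 1), VC(F)=(1, 0, 0) under max, adds 1 for T1 → (1, 4, 1)
target: VC(C) = (0, 3, 1)

(0, 3, 1)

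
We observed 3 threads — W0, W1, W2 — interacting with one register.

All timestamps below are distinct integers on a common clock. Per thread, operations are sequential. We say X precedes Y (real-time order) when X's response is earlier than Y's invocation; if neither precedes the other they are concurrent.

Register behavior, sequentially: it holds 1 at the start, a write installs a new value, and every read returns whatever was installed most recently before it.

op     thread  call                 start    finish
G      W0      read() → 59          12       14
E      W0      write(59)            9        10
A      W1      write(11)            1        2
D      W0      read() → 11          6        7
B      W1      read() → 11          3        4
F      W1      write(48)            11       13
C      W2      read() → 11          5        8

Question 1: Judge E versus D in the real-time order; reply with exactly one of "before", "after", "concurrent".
Answer: after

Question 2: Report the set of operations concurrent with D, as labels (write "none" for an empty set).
Answer: C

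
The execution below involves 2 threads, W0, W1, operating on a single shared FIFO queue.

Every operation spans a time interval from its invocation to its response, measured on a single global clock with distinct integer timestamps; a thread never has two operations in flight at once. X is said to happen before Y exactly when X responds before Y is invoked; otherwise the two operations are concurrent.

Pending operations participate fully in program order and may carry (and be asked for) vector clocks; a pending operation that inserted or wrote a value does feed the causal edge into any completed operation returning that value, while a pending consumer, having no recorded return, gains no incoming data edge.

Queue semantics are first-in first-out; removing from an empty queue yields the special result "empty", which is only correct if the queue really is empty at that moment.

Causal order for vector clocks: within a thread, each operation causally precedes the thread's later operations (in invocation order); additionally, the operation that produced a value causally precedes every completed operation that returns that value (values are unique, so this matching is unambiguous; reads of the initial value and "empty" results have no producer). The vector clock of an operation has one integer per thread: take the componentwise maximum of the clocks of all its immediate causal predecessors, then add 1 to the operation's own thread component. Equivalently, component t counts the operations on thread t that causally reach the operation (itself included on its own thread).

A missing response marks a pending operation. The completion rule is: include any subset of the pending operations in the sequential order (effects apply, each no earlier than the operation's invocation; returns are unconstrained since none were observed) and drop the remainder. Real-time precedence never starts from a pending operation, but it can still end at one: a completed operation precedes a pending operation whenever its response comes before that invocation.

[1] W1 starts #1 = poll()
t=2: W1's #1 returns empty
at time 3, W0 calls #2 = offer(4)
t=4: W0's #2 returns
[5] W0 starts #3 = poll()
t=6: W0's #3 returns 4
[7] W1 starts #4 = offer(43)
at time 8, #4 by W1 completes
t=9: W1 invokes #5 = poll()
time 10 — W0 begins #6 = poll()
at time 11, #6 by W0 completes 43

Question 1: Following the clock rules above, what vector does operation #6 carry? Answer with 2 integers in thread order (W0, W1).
#1, invoked 1, has no incoming edges; only W1's bump applies → (0, 1)
#2, invoked 3, has no incoming edges; only W0's bump applies → (1, 0)
merge at #4 (invoked 7): VC(#1)=(0, 1), own-thread bump on W1 → (0, 2)
merge at #3 (invoked 5): VC(#2)=(1, 0), own-thread bump on W0 → (2, 0)
merge at #5 (invoked 9): VC(#4)=(0, 2), own-thread bump on W1 → (0, 3)
merge at #6 (invoked 10): VC(#3)=(2, 0), VC(#4)=(0, 2), own-thread bump on W0 → (3, 2)
target: VC(#6) = (3, 2)

(3, 2)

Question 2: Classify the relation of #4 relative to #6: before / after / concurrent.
#4 spans [7,8], #6 spans [10,11]
resp(#4)=8 < inv(#6)=10

before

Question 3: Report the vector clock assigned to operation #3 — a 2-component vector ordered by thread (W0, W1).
root op #1, invoked 1: fresh clock plus W1's own tick → (0, 1)
root op #2, invoked 3: fresh clock plus W0's own tick → (1, 0)
invoked at 7, #4 merges VC(#1)=(0, 1) and bumps W1's slot → (0, 2)
invoked at 5, #3 merges VC(#2)=(1, 0) and bumps W0's slot → (2, 0)
invoked at 9, #5 merges VC(#4)=(0, 2) and bumps W1's slot → (0, 3)
invoked at 10, #6 merges VC(#3)=(2, 0), VC(#4)=(0, 2) and bumps W0's slot → (3, 2)
target: VC(#3) = (2, 0)

(2, 0)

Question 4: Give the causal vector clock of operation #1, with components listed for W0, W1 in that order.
#1 (invocation 1): nothing precedes it; W1's component alone gives (0, 1)
#2 (invocation 3): nothing precedes it; W0's component alone gives (1, 0)
#4 (invocation 7): componentwise max over VC(#1)=(0, 1), +1 at W1, giving (0, 2)
#3 (invocation 5): componentwise max over VC(#2)=(1, 0), +1 at W0, giving (2, 0)
#5 (invocation 9): componentwise max over VC(#4)=(0, 2), +1 at W1, giving (0, 3)
#6 (invocation 10): componentwise max over VC(#3)=(2, 0), VC(#4)=(0, 2), +1 at W0, giving (3, 2)
target: VC(#1) = (0, 1)

(0, 1)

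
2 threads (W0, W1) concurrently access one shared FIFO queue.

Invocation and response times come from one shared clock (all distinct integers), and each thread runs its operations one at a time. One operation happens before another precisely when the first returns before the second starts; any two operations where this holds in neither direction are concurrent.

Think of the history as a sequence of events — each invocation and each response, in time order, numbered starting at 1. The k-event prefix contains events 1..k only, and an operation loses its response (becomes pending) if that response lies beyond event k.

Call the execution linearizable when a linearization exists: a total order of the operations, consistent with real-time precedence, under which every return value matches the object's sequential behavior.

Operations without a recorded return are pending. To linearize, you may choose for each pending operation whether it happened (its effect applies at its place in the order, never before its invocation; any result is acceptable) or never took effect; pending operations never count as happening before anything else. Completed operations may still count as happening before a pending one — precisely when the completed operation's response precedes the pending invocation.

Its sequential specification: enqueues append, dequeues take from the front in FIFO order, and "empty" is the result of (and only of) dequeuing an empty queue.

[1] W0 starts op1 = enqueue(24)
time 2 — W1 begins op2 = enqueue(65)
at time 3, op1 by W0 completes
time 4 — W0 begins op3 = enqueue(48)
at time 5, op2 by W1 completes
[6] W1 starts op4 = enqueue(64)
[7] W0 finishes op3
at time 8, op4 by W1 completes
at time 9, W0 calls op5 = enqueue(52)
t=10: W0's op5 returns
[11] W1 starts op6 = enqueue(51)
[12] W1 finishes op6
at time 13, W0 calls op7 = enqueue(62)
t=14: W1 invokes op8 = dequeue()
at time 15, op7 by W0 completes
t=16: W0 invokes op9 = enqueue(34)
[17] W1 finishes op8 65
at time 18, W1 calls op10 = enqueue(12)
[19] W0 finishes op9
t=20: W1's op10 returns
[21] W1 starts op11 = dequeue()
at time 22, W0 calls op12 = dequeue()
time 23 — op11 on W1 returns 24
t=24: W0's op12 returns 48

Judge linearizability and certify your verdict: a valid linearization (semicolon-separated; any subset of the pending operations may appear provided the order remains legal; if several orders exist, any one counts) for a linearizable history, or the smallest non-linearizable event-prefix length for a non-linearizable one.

linearizable — witness: op2; op1; op3; op4; op5; op6; op7; op8; op9; op10; op11; op12

after step 1 (op2 enqueue(65)): queue <65>
after step 2 (op1 enqueue(24)): queue <65,24>
after step 3 (op3 enqueue(48)): queue <65,24,48>
after step 4 (op4 enqueue(64)): queue <65,24,48,64>
after step 5 (op5 enqueue(52)): queue <65,24,48,64,52>
after step 6 (op6 enqueue(51)): queue <65,24,48,64,52,51>
after step 7 (op7 enqueue(62)): queue <65,24,48,64,52,51,62>
after step 8 (op8 dequeue() → 65): queue <24,48,64,52,51,62>
after step 9 (op9 enqueue(34)): queue <24,48,64,52,51,62,34>
after step 10 (op10 enqueue(12)): queue <24,48,64,52,51,62,34,12>
after step 11 (op11 dequeue() → 24): queue <48,64,52,51,62,34,12>
after step 12 (op12 dequeue() → 48): queue <64,52,51,62,34,12>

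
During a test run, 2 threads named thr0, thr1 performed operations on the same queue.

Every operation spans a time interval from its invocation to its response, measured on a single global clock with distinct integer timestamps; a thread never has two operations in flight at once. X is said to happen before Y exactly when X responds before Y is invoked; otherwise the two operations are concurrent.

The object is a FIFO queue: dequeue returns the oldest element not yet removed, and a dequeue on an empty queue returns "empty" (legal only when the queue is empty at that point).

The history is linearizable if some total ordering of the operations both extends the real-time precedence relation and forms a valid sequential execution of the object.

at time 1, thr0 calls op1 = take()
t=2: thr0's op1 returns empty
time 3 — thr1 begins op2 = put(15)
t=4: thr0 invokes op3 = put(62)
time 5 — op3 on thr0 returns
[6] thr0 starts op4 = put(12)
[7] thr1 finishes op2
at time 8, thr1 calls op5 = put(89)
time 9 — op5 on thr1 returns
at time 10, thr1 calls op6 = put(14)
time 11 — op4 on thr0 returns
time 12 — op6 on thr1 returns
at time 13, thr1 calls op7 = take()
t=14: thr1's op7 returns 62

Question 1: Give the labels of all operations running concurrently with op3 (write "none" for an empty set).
Answer: op2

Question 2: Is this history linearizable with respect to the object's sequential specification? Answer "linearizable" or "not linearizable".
one valid linearization: op1, op3, op2, op4, op5, op6, op7
step 1: op1 take() → empty — queue <>
step 2: op3 put(62) — queue <62>
step 3: op2 put(15) — queue <62,15>
step 4: op4 put(12) — queue <62,15,12>
step 5: op5 put(89) — queue <62,15,12,89>
step 6: op6 put(14) — queue <62,15,12,89,14>
step 7: op7 take() → 62 — queue <15,12,89,14>

linearizable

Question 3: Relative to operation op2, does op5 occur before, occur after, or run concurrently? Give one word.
Answer: after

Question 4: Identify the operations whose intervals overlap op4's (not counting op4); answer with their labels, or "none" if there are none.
Answer: op2, op5, op6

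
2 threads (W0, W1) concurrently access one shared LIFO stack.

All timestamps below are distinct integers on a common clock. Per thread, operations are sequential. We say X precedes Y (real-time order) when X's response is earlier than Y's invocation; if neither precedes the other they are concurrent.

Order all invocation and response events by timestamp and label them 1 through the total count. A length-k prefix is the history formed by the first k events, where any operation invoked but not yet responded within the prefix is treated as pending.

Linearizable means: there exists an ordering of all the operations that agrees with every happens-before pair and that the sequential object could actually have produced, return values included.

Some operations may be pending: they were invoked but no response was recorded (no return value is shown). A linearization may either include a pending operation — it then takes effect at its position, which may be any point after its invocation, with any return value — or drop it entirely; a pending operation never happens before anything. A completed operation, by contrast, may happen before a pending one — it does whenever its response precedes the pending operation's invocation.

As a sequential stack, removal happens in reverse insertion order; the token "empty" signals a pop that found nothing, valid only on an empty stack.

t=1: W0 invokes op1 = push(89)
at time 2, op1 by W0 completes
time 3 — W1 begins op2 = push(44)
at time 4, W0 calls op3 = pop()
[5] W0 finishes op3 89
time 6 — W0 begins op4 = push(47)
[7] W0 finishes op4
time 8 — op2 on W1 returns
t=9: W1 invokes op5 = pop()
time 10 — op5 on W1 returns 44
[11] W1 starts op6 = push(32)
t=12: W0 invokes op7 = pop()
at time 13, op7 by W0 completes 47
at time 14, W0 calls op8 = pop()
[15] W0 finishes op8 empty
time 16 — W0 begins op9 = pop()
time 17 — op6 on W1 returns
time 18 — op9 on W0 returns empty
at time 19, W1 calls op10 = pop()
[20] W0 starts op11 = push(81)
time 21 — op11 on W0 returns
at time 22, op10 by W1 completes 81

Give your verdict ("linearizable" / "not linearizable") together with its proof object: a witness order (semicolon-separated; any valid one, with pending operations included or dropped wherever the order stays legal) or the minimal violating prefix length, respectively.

step 1: op1 push(89) — stack <89>
step 2: op3 pop() → 89 — stack <>
step 3: op4 push(47) — stack <47>
step 4: op2 push(44) — stack <47,44>
step 5: op5 pop() → 44 — stack <47>
step 6: op7 pop() → 47 — stack <>
step 7: op8 pop() → empty — stack <>
step 8: op9 pop() → empty — stack <>
step 9: op6 push(32) — stack <32>
step 10: op11 push(81) — stack <32,81>
step 11: op10 pop() → 81 — stack <32>

linearizable — witness: op1; op3; op4; op2; op5; op7; op8; op9; op6; op11; op10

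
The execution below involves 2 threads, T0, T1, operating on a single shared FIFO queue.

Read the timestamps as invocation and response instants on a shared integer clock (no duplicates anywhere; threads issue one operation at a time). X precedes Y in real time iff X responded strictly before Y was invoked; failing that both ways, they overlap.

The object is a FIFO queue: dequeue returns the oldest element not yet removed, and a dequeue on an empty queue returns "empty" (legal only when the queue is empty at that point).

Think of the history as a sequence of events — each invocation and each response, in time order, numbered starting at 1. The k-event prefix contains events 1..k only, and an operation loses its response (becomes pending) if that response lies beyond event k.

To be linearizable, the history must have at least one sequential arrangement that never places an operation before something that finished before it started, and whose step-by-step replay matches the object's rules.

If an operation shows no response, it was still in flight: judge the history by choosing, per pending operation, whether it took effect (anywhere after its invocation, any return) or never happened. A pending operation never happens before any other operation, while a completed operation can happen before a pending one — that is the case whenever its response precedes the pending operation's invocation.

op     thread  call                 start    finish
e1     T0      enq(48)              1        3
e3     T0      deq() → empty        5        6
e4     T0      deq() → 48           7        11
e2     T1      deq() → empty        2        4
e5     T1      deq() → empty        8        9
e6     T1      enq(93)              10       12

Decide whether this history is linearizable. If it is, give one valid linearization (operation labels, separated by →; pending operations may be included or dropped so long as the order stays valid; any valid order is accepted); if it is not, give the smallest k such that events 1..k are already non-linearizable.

not linearizable — minimal violating prefix: 6 events

the violation lands at event 6, e3's response at time 6: events 1..5 linearize, events 1..6 do not
checked exhaustively: 2 real-time-consistent orders of 3 completed operations, zero legal FIFO queue replays
one such order, e1, e2, e3, breaks at step 2 where e2 deq() → empty is illegal
one such order, e2, e1, e3, breaks at step 3 where e3 deq() → empty is illegal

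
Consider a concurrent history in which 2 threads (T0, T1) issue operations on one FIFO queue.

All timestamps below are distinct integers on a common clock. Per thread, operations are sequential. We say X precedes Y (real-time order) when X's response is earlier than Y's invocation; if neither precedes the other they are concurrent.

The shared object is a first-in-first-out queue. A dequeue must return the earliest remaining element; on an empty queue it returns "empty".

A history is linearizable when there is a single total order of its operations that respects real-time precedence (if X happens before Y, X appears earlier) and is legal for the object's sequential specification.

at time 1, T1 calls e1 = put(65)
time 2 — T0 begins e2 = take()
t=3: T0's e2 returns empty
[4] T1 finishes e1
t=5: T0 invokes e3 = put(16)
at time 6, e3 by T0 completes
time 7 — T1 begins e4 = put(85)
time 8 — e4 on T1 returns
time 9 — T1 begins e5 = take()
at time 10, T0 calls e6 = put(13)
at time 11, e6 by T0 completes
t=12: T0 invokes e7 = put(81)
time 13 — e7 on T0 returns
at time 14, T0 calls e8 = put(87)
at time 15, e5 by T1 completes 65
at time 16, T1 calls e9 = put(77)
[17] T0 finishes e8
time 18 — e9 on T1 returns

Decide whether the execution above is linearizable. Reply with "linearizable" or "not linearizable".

linearizable

witness order: e2, e1, e3, e4, e5, e6, e7, e8, e9
after step 1 (e2 take() → empty): queue <>
after step 2 (e1 put(65)): queue <65>
after step 3 (e3 put(16)): queue <65,16>
after step 4 (e4 put(85)): queue <65,16,85>
after step 5 (e5 take() → 65): queue <16,85>
after step 6 (e6 put(13)): queue <16,85,13>
after step 7 (e7 put(81)): queue <16,85,13,81>
after step 8 (e8 put(87)): queue <16,85,13,81,87>
after step 9 (e9 put(77)): queue <16,85,13,81,87,77>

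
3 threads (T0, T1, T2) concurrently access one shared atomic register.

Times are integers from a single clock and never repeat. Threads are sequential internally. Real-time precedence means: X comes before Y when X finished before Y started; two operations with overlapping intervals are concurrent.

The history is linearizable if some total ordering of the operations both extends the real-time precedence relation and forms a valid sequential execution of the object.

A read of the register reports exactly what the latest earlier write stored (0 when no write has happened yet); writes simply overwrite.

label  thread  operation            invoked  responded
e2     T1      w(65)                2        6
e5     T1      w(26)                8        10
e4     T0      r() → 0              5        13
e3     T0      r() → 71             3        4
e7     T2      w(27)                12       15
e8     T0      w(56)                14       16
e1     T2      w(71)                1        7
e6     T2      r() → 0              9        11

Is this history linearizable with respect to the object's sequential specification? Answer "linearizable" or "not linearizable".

not linearizable

prefix check: 1..10 passes, 1..11 fails once e6's time-11 response joins
checked exhaustively: 12 real-time-consistent orders of 5 completed operations, zero legal atomic register replays
every completion of the 1 pending operation (e4) was checked; none linearizes
e.g. e1, e2, e3, e5, e6 (pending dropped): illegal at step 3, since e3 r() → 71 cannot apply there
e.g. e1, e2, e3, e6, e5 (pending dropped): illegal at step 3, since e3 r() → 71 cannot apply there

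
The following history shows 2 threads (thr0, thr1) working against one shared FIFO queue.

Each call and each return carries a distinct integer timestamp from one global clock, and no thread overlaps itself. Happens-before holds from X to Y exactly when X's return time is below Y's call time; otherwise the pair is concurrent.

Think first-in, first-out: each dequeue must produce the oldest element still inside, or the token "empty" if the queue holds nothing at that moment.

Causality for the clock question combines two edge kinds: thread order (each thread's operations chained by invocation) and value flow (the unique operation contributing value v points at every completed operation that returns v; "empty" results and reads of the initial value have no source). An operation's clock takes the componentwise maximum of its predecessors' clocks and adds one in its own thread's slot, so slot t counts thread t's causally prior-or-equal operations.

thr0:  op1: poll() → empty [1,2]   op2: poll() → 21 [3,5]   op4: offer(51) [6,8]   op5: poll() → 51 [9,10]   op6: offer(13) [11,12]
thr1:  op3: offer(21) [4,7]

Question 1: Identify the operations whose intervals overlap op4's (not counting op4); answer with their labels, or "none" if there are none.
op4 spans [6,8]; an op avoiding the whole window 6..8 is ordered, any other is concurrent
op1 [1,2]: before
op2 [3,5]: before
op3 [4,7]: concurrent
op5 [9,10]: after
op6 [11,12]: after

op3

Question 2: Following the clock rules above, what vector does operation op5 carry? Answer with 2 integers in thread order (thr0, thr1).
VC(op3, invoked at 4): no causal predecessors; +1 on thr1 → (0, 1)
VC(op1, invoked at 1): no causal predecessors; +1 on thr0 → (1, 0)
op2 (invocation 3): componentwise max over VC(op1)=(1, 0), VC(op3)=(0, 1), +1 at thr0, giving (2, 1)
op4 (invocation 6): componentwise max over VC(op2)=(2, 1), +1 at thr0, giving (3, 1)
op5 (invocation 9): componentwise max over VC(op4)=(3, 1), +1 at thr0, giving (4, 1)
op6 (invocation 11): componentwise max over VC(op5)=(4, 1), +1 at thr0, giving (5, 1)
target: VC(op5) = (4, 1)

(4, 1)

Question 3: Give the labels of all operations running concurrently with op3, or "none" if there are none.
op3 spans [4,7]: anything still running between times 4 and 7 counts as concurrent
op1 [1,2]: before
op2 [3,5]: concurrent
op4 [6,8]: concurrent
op5 [9,10]: after
op6 [11,12]: after

op2, op4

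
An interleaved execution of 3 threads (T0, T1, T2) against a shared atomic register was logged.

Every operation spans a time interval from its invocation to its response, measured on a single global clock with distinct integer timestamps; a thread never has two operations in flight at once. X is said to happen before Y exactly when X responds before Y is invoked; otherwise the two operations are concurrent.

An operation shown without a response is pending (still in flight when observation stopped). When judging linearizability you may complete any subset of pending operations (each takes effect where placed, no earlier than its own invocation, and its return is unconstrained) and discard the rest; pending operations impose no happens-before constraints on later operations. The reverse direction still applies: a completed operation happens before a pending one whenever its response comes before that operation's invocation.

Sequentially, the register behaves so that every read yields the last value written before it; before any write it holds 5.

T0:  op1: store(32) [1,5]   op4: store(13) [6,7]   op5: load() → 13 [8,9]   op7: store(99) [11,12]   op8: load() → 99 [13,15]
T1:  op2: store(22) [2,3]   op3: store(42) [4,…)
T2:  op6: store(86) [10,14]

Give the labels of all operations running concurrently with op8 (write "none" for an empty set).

op3, op6

concurrent with op8 ([13,15]): every op whose interval crosses 13..15
op1 [1,5]: before
op2 [2,3]: before
op3 [4,…): concurrent
op4 [6,7]: before
op5 [8,9]: before
op6 [10,14]: concurrent
op7 [11,12]: before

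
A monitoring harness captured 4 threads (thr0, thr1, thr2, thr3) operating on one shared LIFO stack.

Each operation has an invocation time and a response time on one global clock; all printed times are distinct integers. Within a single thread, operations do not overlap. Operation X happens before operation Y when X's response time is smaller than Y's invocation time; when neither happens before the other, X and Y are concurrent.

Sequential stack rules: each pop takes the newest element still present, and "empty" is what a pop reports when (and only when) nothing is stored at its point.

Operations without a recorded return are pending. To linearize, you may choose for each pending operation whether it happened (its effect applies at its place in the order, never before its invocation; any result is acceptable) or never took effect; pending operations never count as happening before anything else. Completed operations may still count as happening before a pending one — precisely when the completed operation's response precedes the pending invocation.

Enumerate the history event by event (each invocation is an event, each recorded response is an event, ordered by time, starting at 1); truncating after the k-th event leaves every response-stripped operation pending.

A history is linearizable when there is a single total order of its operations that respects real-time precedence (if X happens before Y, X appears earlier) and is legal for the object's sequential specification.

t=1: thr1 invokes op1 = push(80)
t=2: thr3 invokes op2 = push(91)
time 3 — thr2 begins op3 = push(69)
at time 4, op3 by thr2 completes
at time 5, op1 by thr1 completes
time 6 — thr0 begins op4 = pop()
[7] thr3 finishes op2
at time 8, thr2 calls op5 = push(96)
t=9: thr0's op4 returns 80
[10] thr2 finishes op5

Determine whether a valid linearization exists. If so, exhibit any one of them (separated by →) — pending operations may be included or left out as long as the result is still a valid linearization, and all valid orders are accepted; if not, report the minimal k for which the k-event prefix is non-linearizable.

1. op2 push(91), leaving stack <91>
2. op3 push(69), leaving stack <91,69>
3. op1 push(80), leaving stack <91,69,80>
4. op4 pop() → 80, leaving stack <91,69>
5. op5 push(96), leaving stack <91,69,96>

linearizable — witness: op2 → op3 → op1 → op4 → op5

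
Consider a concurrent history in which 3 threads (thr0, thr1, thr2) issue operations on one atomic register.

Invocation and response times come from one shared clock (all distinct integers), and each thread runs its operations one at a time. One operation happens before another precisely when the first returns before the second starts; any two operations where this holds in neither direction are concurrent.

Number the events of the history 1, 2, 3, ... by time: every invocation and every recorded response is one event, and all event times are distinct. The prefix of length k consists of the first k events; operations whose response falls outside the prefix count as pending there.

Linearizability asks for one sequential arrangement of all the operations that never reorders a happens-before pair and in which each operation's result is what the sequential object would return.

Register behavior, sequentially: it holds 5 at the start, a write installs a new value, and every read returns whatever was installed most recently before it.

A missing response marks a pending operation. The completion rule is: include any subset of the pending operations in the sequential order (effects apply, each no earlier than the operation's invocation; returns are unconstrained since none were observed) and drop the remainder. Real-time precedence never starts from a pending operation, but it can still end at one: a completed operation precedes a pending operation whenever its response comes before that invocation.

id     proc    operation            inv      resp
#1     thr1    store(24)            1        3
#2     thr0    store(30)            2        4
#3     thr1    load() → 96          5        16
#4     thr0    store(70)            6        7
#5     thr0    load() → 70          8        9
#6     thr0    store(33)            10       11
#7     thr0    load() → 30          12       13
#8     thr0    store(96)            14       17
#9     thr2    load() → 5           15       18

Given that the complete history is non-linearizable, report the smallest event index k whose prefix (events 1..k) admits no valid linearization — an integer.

one valid order for events 1..12 is #1, #2, #3, #4, #5, #6:
after step 1 (#1 store(24)): value 24
after step 2 (#2 store(30)): value 30
after step 3 (#3 load() (pending, included)): value 30
after step 4 (#4 store(70)): value 70
after step 5 (#5 load() → 70): value 70
after step 6 (#6 store(33)): value 33
event 13 — #7's response, time 13 — after it, nothing linearizes
include/drop combinations of the 1 pending operation (#3) were all tried; none helps
take #1, #2, #4, #5, #6, #7 (pending dropped): step 6 already fails, because #7 load() → 30 cannot occur there
take #2, #1, #4, #5, #6, #7 (pending dropped): step 6 already fails, because #7 load() → 30 cannot occur there

13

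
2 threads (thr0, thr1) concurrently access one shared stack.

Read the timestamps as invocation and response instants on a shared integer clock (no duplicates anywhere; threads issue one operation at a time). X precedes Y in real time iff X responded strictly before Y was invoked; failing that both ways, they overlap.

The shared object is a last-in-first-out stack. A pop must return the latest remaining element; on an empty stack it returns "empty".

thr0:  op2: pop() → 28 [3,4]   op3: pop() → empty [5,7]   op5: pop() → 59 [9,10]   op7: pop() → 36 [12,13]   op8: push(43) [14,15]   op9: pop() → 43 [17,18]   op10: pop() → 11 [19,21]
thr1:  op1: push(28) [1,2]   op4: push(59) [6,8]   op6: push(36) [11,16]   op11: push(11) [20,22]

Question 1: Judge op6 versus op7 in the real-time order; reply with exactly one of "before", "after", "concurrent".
concurrent

op6 spans [11,16], op7 spans [12,13]
the intervals overlap in both directions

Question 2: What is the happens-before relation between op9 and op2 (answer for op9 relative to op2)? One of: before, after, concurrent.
after

op9 spans [17,18], op2 spans [3,4]
resp(op2)=4 < inv(op9)=17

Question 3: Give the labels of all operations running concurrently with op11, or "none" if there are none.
op10

overlap test against op11 [20,22]: concurrent iff the interval meets 20..22
op1 [1,2]: before
op2 [3,4]: before
op3 [5,7]: before
op4 [6,8]: before
op5 [9,10]: before
op6 [11,16]: before
op7 [12,13]: before
op8 [14,15]: before
op9 [17,18]: before
op10 [19,21]: concurrent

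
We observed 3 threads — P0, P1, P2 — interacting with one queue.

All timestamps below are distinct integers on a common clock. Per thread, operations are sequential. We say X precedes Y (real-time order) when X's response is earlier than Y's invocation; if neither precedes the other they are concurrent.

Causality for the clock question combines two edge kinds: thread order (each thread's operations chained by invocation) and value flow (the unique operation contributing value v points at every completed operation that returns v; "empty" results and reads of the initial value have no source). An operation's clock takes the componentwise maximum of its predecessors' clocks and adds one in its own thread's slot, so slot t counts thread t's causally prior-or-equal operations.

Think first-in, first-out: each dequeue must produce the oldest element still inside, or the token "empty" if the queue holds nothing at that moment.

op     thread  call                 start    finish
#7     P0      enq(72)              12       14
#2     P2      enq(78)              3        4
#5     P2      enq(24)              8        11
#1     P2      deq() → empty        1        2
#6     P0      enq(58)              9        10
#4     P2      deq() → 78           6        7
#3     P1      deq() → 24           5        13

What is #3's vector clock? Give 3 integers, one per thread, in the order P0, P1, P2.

(0, 1, 4)

no predecessors for #1 (invoked 1): P2 increments from zero → (0, 0, 1)
no predecessors for #6 (invoked 9): P0 increments from zero → (1, 0, 0)
invoked at 3, #2 merges VC(#1)=(0, 0, 1) and bumps P2's slot → (0, 0, 2)
invoked at 12, #7 merges VC(#6)=(1, 0, 0) and bumps P0's slot → (2, 0, 0)
invoked at 6, #4 merges VC(#2)=(0, 0, 2) and bumps P2's slot → (0, 0, 3)
invoked at 8, #5 merges VC(#4)=(0, 0, 3) and bumps P2's slot → (0, 0, 4)
invoked at 5, #3 merges VC(#5)=(0, 0, 4) and bumps P1's slot → (0, 1, 4)
target: VC(#3) = (0, 1, 4)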